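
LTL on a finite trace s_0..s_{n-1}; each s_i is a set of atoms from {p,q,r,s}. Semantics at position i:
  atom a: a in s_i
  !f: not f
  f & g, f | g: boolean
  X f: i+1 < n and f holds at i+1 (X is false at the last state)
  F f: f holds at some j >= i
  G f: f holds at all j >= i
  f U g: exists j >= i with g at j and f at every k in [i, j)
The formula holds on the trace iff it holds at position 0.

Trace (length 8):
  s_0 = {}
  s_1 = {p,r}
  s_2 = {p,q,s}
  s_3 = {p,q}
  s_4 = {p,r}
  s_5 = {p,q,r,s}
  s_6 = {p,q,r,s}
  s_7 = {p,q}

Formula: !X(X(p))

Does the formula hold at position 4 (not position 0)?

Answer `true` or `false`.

Answer: false

Derivation:
s_0={}: !X(X(p))=False X(X(p))=True X(p)=True p=False
s_1={p,r}: !X(X(p))=False X(X(p))=True X(p)=True p=True
s_2={p,q,s}: !X(X(p))=False X(X(p))=True X(p)=True p=True
s_3={p,q}: !X(X(p))=False X(X(p))=True X(p)=True p=True
s_4={p,r}: !X(X(p))=False X(X(p))=True X(p)=True p=True
s_5={p,q,r,s}: !X(X(p))=False X(X(p))=True X(p)=True p=True
s_6={p,q,r,s}: !X(X(p))=True X(X(p))=False X(p)=True p=True
s_7={p,q}: !X(X(p))=True X(X(p))=False X(p)=False p=True
Evaluating at position 4: result = False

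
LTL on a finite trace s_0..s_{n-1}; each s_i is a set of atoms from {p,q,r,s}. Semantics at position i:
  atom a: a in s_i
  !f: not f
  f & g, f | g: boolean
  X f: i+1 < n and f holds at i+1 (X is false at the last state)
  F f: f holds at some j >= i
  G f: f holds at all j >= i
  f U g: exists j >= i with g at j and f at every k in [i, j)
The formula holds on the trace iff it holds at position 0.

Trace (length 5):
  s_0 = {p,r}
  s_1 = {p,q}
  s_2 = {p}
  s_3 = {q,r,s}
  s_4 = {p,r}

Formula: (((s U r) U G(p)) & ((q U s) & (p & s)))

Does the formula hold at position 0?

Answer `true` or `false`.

s_0={p,r}: (((s U r) U G(p)) & ((q U s) & (p & s)))=False ((s U r) U G(p))=False (s U r)=True s=False r=True G(p)=False p=True ((q U s) & (p & s))=False (q U s)=False q=False (p & s)=False
s_1={p,q}: (((s U r) U G(p)) & ((q U s) & (p & s)))=False ((s U r) U G(p))=False (s U r)=False s=False r=False G(p)=False p=True ((q U s) & (p & s))=False (q U s)=False q=True (p & s)=False
s_2={p}: (((s U r) U G(p)) & ((q U s) & (p & s)))=False ((s U r) U G(p))=False (s U r)=False s=False r=False G(p)=False p=True ((q U s) & (p & s))=False (q U s)=False q=False (p & s)=False
s_3={q,r,s}: (((s U r) U G(p)) & ((q U s) & (p & s)))=False ((s U r) U G(p))=True (s U r)=True s=True r=True G(p)=False p=False ((q U s) & (p & s))=False (q U s)=True q=True (p & s)=False
s_4={p,r}: (((s U r) U G(p)) & ((q U s) & (p & s)))=False ((s U r) U G(p))=True (s U r)=True s=False r=True G(p)=True p=True ((q U s) & (p & s))=False (q U s)=False q=False (p & s)=False

Answer: false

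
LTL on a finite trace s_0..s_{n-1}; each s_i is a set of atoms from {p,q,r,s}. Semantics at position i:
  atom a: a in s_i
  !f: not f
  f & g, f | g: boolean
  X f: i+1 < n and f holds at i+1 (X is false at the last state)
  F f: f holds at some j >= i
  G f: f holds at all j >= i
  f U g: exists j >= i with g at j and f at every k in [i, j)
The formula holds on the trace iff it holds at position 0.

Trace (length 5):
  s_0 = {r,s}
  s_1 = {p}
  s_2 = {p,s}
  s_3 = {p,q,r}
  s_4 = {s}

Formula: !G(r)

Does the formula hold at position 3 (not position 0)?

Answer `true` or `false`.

s_0={r,s}: !G(r)=True G(r)=False r=True
s_1={p}: !G(r)=True G(r)=False r=False
s_2={p,s}: !G(r)=True G(r)=False r=False
s_3={p,q,r}: !G(r)=True G(r)=False r=True
s_4={s}: !G(r)=True G(r)=False r=False
Evaluating at position 3: result = True

Answer: true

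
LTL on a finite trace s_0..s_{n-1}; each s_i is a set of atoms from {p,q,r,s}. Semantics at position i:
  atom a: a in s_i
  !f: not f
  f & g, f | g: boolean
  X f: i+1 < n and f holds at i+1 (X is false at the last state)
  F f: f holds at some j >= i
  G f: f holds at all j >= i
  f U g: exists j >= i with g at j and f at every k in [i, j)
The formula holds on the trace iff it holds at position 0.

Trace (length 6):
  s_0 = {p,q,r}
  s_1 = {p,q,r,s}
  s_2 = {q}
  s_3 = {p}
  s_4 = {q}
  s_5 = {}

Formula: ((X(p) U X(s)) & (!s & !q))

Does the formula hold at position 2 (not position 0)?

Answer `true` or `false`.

Answer: false

Derivation:
s_0={p,q,r}: ((X(p) U X(s)) & (!s & !q))=False (X(p) U X(s))=True X(p)=True p=True X(s)=True s=False (!s & !q)=False !s=True !q=False q=True
s_1={p,q,r,s}: ((X(p) U X(s)) & (!s & !q))=False (X(p) U X(s))=False X(p)=False p=True X(s)=False s=True (!s & !q)=False !s=False !q=False q=True
s_2={q}: ((X(p) U X(s)) & (!s & !q))=False (X(p) U X(s))=False X(p)=True p=False X(s)=False s=False (!s & !q)=False !s=True !q=False q=True
s_3={p}: ((X(p) U X(s)) & (!s & !q))=False (X(p) U X(s))=False X(p)=False p=True X(s)=False s=False (!s & !q)=True !s=True !q=True q=False
s_4={q}: ((X(p) U X(s)) & (!s & !q))=False (X(p) U X(s))=False X(p)=False p=False X(s)=False s=False (!s & !q)=False !s=True !q=False q=True
s_5={}: ((X(p) U X(s)) & (!s & !q))=False (X(p) U X(s))=False X(p)=False p=False X(s)=False s=False (!s & !q)=True !s=True !q=True q=False
Evaluating at position 2: result = False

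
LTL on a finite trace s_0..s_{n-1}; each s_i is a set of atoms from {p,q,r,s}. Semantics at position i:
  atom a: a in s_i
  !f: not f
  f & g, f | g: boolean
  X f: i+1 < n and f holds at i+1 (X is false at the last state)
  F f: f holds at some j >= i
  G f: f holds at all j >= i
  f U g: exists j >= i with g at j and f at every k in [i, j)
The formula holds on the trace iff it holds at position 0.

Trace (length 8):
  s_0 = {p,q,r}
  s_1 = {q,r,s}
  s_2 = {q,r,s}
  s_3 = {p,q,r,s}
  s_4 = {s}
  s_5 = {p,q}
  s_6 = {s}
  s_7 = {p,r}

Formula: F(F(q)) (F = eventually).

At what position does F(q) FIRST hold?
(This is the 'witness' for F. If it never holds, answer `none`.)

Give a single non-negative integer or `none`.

Answer: 0

Derivation:
s_0={p,q,r}: F(q)=True q=True
s_1={q,r,s}: F(q)=True q=True
s_2={q,r,s}: F(q)=True q=True
s_3={p,q,r,s}: F(q)=True q=True
s_4={s}: F(q)=True q=False
s_5={p,q}: F(q)=True q=True
s_6={s}: F(q)=False q=False
s_7={p,r}: F(q)=False q=False
F(F(q)) holds; first witness at position 0.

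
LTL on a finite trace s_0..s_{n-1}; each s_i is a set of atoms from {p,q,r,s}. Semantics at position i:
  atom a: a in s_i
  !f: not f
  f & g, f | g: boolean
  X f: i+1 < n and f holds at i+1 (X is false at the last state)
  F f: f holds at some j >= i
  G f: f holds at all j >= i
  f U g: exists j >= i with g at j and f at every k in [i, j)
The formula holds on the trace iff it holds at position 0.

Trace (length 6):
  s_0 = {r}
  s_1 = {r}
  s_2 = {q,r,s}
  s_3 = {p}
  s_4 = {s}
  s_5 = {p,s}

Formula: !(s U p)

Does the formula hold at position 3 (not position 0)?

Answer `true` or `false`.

s_0={r}: !(s U p)=True (s U p)=False s=False p=False
s_1={r}: !(s U p)=True (s U p)=False s=False p=False
s_2={q,r,s}: !(s U p)=False (s U p)=True s=True p=False
s_3={p}: !(s U p)=False (s U p)=True s=False p=True
s_4={s}: !(s U p)=False (s U p)=True s=True p=False
s_5={p,s}: !(s U p)=False (s U p)=True s=True p=True
Evaluating at position 3: result = False

Answer: false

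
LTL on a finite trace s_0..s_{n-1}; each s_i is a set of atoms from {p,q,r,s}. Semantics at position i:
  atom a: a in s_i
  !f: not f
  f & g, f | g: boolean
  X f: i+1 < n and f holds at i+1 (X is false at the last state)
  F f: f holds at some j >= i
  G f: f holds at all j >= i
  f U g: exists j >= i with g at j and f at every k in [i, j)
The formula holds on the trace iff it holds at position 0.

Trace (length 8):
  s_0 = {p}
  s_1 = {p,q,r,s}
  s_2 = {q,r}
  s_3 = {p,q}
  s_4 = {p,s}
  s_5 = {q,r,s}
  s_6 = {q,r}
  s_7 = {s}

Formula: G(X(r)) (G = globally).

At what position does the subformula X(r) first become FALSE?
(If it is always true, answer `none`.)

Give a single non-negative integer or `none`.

s_0={p}: X(r)=True r=False
s_1={p,q,r,s}: X(r)=True r=True
s_2={q,r}: X(r)=False r=True
s_3={p,q}: X(r)=False r=False
s_4={p,s}: X(r)=True r=False
s_5={q,r,s}: X(r)=True r=True
s_6={q,r}: X(r)=False r=True
s_7={s}: X(r)=False r=False
G(X(r)) holds globally = False
First violation at position 2.

Answer: 2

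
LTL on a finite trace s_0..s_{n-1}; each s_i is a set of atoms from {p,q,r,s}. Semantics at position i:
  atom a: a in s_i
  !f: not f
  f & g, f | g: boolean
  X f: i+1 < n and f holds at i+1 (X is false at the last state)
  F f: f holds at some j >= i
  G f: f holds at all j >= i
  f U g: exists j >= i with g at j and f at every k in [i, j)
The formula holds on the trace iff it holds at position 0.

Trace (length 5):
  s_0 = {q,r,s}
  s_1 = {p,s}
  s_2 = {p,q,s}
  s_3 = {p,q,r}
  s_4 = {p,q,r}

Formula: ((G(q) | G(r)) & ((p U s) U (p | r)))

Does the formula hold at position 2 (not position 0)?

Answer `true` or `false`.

s_0={q,r,s}: ((G(q) | G(r)) & ((p U s) U (p | r)))=False (G(q) | G(r))=False G(q)=False q=True G(r)=False r=True ((p U s) U (p | r))=True (p U s)=True p=False s=True (p | r)=True
s_1={p,s}: ((G(q) | G(r)) & ((p U s) U (p | r)))=False (G(q) | G(r))=False G(q)=False q=False G(r)=False r=False ((p U s) U (p | r))=True (p U s)=True p=True s=True (p | r)=True
s_2={p,q,s}: ((G(q) | G(r)) & ((p U s) U (p | r)))=True (G(q) | G(r))=True G(q)=True q=True G(r)=False r=False ((p U s) U (p | r))=True (p U s)=True p=True s=True (p | r)=True
s_3={p,q,r}: ((G(q) | G(r)) & ((p U s) U (p | r)))=True (G(q) | G(r))=True G(q)=True q=True G(r)=True r=True ((p U s) U (p | r))=True (p U s)=False p=True s=False (p | r)=True
s_4={p,q,r}: ((G(q) | G(r)) & ((p U s) U (p | r)))=True (G(q) | G(r))=True G(q)=True q=True G(r)=True r=True ((p U s) U (p | r))=True (p U s)=False p=True s=False (p | r)=True
Evaluating at position 2: result = True

Answer: true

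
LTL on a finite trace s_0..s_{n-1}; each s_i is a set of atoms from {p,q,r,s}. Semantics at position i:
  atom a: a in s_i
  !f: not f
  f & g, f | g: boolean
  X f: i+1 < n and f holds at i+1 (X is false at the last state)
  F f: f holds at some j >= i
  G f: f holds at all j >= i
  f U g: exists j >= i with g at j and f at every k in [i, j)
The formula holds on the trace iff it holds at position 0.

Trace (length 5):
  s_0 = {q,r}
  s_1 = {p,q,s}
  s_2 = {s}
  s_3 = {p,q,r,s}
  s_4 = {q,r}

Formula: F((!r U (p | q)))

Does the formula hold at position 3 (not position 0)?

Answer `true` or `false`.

Answer: true

Derivation:
s_0={q,r}: F((!r U (p | q)))=True (!r U (p | q))=True !r=False r=True (p | q)=True p=False q=True
s_1={p,q,s}: F((!r U (p | q)))=True (!r U (p | q))=True !r=True r=False (p | q)=True p=True q=True
s_2={s}: F((!r U (p | q)))=True (!r U (p | q))=True !r=True r=False (p | q)=False p=False q=False
s_3={p,q,r,s}: F((!r U (p | q)))=True (!r U (p | q))=True !r=False r=True (p | q)=True p=True q=True
s_4={q,r}: F((!r U (p | q)))=True (!r U (p | q))=True !r=False r=True (p | q)=True p=False q=True
Evaluating at position 3: result = True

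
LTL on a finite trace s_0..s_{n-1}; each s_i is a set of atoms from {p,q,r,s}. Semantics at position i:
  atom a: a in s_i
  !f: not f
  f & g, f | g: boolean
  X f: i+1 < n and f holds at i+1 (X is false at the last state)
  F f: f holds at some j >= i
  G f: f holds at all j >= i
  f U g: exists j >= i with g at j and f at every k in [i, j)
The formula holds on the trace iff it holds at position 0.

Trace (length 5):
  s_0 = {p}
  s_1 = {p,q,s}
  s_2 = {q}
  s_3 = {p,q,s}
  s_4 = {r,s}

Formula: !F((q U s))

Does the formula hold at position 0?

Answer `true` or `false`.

s_0={p}: !F((q U s))=False F((q U s))=True (q U s)=False q=False s=False
s_1={p,q,s}: !F((q U s))=False F((q U s))=True (q U s)=True q=True s=True
s_2={q}: !F((q U s))=False F((q U s))=True (q U s)=True q=True s=False
s_3={p,q,s}: !F((q U s))=False F((q U s))=True (q U s)=True q=True s=True
s_4={r,s}: !F((q U s))=False F((q U s))=True (q U s)=True q=False s=True

Answer: false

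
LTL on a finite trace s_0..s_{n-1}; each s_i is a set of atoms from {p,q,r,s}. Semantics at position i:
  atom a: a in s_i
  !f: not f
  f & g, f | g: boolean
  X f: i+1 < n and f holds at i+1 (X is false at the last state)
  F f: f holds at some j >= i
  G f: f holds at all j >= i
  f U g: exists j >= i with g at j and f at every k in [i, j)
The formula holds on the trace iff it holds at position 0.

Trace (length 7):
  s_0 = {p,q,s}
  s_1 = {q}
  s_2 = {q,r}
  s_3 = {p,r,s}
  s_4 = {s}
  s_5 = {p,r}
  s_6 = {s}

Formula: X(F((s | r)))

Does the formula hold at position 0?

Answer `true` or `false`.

Answer: true

Derivation:
s_0={p,q,s}: X(F((s | r)))=True F((s | r))=True (s | r)=True s=True r=False
s_1={q}: X(F((s | r)))=True F((s | r))=True (s | r)=False s=False r=False
s_2={q,r}: X(F((s | r)))=True F((s | r))=True (s | r)=True s=False r=True
s_3={p,r,s}: X(F((s | r)))=True F((s | r))=True (s | r)=True s=True r=True
s_4={s}: X(F((s | r)))=True F((s | r))=True (s | r)=True s=True r=False
s_5={p,r}: X(F((s | r)))=True F((s | r))=True (s | r)=True s=False r=True
s_6={s}: X(F((s | r)))=False F((s | r))=True (s | r)=True s=True r=False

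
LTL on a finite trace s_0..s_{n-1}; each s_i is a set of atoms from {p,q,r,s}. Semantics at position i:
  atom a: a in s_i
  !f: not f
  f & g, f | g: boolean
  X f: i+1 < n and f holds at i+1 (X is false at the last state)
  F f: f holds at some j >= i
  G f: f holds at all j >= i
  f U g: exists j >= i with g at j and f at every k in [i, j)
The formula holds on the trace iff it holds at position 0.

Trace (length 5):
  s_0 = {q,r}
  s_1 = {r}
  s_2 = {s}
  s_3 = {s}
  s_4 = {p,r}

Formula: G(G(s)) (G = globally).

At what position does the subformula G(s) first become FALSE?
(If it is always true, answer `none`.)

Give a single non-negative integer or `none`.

s_0={q,r}: G(s)=False s=False
s_1={r}: G(s)=False s=False
s_2={s}: G(s)=False s=True
s_3={s}: G(s)=False s=True
s_4={p,r}: G(s)=False s=False
G(G(s)) holds globally = False
First violation at position 0.

Answer: 0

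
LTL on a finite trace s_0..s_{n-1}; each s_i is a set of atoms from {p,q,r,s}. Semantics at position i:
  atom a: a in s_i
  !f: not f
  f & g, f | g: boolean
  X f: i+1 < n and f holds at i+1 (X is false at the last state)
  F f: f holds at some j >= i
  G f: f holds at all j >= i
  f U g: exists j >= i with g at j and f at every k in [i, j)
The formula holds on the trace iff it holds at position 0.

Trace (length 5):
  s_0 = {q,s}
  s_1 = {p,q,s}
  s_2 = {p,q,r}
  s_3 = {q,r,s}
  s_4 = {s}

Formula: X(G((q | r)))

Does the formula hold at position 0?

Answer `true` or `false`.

s_0={q,s}: X(G((q | r)))=False G((q | r))=False (q | r)=True q=True r=False
s_1={p,q,s}: X(G((q | r)))=False G((q | r))=False (q | r)=True q=True r=False
s_2={p,q,r}: X(G((q | r)))=False G((q | r))=False (q | r)=True q=True r=True
s_3={q,r,s}: X(G((q | r)))=False G((q | r))=False (q | r)=True q=True r=True
s_4={s}: X(G((q | r)))=False G((q | r))=False (q | r)=False q=False r=False

Answer: false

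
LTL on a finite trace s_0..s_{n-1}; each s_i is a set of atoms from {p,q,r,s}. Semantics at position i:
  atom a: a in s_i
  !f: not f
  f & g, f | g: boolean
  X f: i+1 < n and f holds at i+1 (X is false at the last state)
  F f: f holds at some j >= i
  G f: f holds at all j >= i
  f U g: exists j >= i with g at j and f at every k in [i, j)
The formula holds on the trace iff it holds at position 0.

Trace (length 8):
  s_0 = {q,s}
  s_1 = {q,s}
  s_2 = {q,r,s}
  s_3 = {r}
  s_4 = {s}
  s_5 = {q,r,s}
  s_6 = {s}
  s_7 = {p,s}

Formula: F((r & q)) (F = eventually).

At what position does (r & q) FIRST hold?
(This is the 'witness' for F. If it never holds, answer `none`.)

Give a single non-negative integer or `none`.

s_0={q,s}: (r & q)=False r=False q=True
s_1={q,s}: (r & q)=False r=False q=True
s_2={q,r,s}: (r & q)=True r=True q=True
s_3={r}: (r & q)=False r=True q=False
s_4={s}: (r & q)=False r=False q=False
s_5={q,r,s}: (r & q)=True r=True q=True
s_6={s}: (r & q)=False r=False q=False
s_7={p,s}: (r & q)=False r=False q=False
F((r & q)) holds; first witness at position 2.

Answer: 2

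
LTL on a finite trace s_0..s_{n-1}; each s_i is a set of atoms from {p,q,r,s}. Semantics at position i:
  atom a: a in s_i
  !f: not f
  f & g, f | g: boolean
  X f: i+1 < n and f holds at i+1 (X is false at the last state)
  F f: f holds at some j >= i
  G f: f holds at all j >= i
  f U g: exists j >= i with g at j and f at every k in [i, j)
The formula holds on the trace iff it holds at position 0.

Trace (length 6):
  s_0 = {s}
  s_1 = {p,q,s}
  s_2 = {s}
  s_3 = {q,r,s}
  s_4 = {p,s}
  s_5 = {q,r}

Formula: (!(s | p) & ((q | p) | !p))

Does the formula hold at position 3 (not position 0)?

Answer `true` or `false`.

s_0={s}: (!(s | p) & ((q | p) | !p))=False !(s | p)=False (s | p)=True s=True p=False ((q | p) | !p)=True (q | p)=False q=False !p=True
s_1={p,q,s}: (!(s | p) & ((q | p) | !p))=False !(s | p)=False (s | p)=True s=True p=True ((q | p) | !p)=True (q | p)=True q=True !p=False
s_2={s}: (!(s | p) & ((q | p) | !p))=False !(s | p)=False (s | p)=True s=True p=False ((q | p) | !p)=True (q | p)=False q=False !p=True
s_3={q,r,s}: (!(s | p) & ((q | p) | !p))=False !(s | p)=False (s | p)=True s=True p=False ((q | p) | !p)=True (q | p)=True q=True !p=True
s_4={p,s}: (!(s | p) & ((q | p) | !p))=False !(s | p)=False (s | p)=True s=True p=True ((q | p) | !p)=True (q | p)=True q=False !p=False
s_5={q,r}: (!(s | p) & ((q | p) | !p))=True !(s | p)=True (s | p)=False s=False p=False ((q | p) | !p)=True (q | p)=True q=True !p=True
Evaluating at position 3: result = False

Answer: false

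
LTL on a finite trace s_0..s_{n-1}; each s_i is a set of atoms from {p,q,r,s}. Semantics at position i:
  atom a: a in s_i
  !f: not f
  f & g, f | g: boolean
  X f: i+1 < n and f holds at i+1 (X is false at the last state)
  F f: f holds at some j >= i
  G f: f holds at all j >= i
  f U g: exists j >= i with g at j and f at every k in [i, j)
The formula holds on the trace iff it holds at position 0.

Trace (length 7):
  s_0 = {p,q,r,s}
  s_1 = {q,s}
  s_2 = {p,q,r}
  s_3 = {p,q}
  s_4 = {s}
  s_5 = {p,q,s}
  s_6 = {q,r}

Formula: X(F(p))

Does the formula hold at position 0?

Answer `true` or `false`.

s_0={p,q,r,s}: X(F(p))=True F(p)=True p=True
s_1={q,s}: X(F(p))=True F(p)=True p=False
s_2={p,q,r}: X(F(p))=True F(p)=True p=True
s_3={p,q}: X(F(p))=True F(p)=True p=True
s_4={s}: X(F(p))=True F(p)=True p=False
s_5={p,q,s}: X(F(p))=False F(p)=True p=True
s_6={q,r}: X(F(p))=False F(p)=False p=False

Answer: true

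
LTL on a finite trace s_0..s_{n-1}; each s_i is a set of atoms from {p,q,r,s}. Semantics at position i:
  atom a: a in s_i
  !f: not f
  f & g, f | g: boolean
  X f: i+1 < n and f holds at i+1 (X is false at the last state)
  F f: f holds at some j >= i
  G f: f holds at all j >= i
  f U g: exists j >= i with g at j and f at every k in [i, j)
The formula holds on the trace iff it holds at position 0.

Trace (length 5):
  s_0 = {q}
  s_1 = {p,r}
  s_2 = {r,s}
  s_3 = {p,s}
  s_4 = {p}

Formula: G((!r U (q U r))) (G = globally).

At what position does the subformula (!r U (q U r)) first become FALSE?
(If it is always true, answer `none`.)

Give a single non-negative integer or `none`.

s_0={q}: (!r U (q U r))=True !r=True r=False (q U r)=True q=True
s_1={p,r}: (!r U (q U r))=True !r=False r=True (q U r)=True q=False
s_2={r,s}: (!r U (q U r))=True !r=False r=True (q U r)=True q=False
s_3={p,s}: (!r U (q U r))=False !r=True r=False (q U r)=False q=False
s_4={p}: (!r U (q U r))=False !r=True r=False (q U r)=False q=False
G((!r U (q U r))) holds globally = False
First violation at position 3.

Answer: 3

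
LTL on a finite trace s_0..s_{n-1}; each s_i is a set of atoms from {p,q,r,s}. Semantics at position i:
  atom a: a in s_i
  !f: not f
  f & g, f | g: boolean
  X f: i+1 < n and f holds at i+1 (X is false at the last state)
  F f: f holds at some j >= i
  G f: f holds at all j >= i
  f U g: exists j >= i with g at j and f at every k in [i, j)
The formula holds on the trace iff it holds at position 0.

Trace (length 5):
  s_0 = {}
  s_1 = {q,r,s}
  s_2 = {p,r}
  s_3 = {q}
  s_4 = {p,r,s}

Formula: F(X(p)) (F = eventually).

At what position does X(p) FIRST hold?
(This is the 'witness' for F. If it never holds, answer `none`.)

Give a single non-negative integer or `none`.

s_0={}: X(p)=False p=False
s_1={q,r,s}: X(p)=True p=False
s_2={p,r}: X(p)=False p=True
s_3={q}: X(p)=True p=False
s_4={p,r,s}: X(p)=False p=True
F(X(p)) holds; first witness at position 1.

Answer: 1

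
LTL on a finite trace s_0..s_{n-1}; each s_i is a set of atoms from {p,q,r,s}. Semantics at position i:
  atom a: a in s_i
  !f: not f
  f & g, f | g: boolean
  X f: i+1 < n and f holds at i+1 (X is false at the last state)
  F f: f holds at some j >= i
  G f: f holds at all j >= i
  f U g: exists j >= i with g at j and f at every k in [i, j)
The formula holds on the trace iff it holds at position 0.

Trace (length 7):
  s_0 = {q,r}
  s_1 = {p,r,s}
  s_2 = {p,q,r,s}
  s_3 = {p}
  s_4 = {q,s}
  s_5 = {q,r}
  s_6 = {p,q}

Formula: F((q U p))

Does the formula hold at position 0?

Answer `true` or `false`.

s_0={q,r}: F((q U p))=True (q U p)=True q=True p=False
s_1={p,r,s}: F((q U p))=True (q U p)=True q=False p=True
s_2={p,q,r,s}: F((q U p))=True (q U p)=True q=True p=True
s_3={p}: F((q U p))=True (q U p)=True q=False p=True
s_4={q,s}: F((q U p))=True (q U p)=True q=True p=False
s_5={q,r}: F((q U p))=True (q U p)=True q=True p=False
s_6={p,q}: F((q U p))=True (q U p)=True q=True p=True

Answer: true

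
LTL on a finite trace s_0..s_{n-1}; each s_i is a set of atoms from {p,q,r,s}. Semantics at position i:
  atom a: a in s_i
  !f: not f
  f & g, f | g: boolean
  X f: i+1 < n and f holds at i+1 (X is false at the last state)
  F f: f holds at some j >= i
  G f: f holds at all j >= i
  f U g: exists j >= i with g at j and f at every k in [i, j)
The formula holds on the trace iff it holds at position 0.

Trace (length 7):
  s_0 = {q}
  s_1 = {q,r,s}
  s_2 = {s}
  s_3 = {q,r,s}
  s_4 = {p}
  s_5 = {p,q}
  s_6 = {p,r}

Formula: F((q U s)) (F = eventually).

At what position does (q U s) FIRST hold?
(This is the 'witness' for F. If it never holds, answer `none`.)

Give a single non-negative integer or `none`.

Answer: 0

Derivation:
s_0={q}: (q U s)=True q=True s=False
s_1={q,r,s}: (q U s)=True q=True s=True
s_2={s}: (q U s)=True q=False s=True
s_3={q,r,s}: (q U s)=True q=True s=True
s_4={p}: (q U s)=False q=False s=False
s_5={p,q}: (q U s)=False q=True s=False
s_6={p,r}: (q U s)=False q=False s=False
F((q U s)) holds; first witness at position 0.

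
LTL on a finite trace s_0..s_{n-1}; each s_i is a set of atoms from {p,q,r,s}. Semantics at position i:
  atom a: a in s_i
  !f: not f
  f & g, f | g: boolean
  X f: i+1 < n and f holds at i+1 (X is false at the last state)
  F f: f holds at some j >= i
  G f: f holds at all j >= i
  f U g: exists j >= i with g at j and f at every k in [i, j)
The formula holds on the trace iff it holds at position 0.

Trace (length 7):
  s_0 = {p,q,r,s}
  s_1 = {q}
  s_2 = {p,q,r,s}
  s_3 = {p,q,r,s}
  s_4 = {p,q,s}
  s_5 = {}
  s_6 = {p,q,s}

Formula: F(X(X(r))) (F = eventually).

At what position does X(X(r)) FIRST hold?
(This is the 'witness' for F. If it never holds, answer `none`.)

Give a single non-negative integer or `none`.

s_0={p,q,r,s}: X(X(r))=True X(r)=False r=True
s_1={q}: X(X(r))=True X(r)=True r=False
s_2={p,q,r,s}: X(X(r))=False X(r)=True r=True
s_3={p,q,r,s}: X(X(r))=False X(r)=False r=True
s_4={p,q,s}: X(X(r))=False X(r)=False r=False
s_5={}: X(X(r))=False X(r)=False r=False
s_6={p,q,s}: X(X(r))=False X(r)=False r=False
F(X(X(r))) holds; first witness at position 0.

Answer: 0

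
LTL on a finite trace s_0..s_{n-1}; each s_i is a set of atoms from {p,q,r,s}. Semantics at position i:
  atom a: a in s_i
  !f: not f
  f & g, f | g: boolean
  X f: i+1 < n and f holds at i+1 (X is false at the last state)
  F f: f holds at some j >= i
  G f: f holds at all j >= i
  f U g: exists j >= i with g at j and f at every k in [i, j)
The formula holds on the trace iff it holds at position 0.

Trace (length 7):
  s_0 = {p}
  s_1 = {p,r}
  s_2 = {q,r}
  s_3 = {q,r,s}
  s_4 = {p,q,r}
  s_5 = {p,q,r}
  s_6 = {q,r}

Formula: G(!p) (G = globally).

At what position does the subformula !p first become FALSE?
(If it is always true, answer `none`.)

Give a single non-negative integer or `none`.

s_0={p}: !p=False p=True
s_1={p,r}: !p=False p=True
s_2={q,r}: !p=True p=False
s_3={q,r,s}: !p=True p=False
s_4={p,q,r}: !p=False p=True
s_5={p,q,r}: !p=False p=True
s_6={q,r}: !p=True p=False
G(!p) holds globally = False
First violation at position 0.

Answer: 0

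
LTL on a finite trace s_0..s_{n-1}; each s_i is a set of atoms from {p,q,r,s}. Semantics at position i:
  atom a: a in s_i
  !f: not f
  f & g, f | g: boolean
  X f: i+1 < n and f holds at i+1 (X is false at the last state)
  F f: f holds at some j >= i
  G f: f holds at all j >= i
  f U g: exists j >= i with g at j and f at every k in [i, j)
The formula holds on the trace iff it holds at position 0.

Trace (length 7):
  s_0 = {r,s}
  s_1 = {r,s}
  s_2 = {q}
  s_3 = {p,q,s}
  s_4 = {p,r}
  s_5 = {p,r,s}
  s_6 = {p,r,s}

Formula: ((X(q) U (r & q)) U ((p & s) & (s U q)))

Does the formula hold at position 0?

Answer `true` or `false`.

s_0={r,s}: ((X(q) U (r & q)) U ((p & s) & (s U q)))=False (X(q) U (r & q))=False X(q)=False q=False (r & q)=False r=True ((p & s) & (s U q))=False (p & s)=False p=False s=True (s U q)=True
s_1={r,s}: ((X(q) U (r & q)) U ((p & s) & (s U q)))=False (X(q) U (r & q))=False X(q)=True q=False (r & q)=False r=True ((p & s) & (s U q))=False (p & s)=False p=False s=True (s U q)=True
s_2={q}: ((X(q) U (r & q)) U ((p & s) & (s U q)))=False (X(q) U (r & q))=False X(q)=True q=True (r & q)=False r=False ((p & s) & (s U q))=False (p & s)=False p=False s=False (s U q)=True
s_3={p,q,s}: ((X(q) U (r & q)) U ((p & s) & (s U q)))=True (X(q) U (r & q))=False X(q)=False q=True (r & q)=False r=False ((p & s) & (s U q))=True (p & s)=True p=True s=True (s U q)=True
s_4={p,r}: ((X(q) U (r & q)) U ((p & s) & (s U q)))=False (X(q) U (r & q))=False X(q)=False q=False (r & q)=False r=True ((p & s) & (s U q))=False (p & s)=False p=True s=False (s U q)=False
s_5={p,r,s}: ((X(q) U (r & q)) U ((p & s) & (s U q)))=False (X(q) U (r & q))=False X(q)=False q=False (r & q)=False r=True ((p & s) & (s U q))=False (p & s)=True p=True s=True (s U q)=False
s_6={p,r,s}: ((X(q) U (r & q)) U ((p & s) & (s U q)))=False (X(q) U (r & q))=False X(q)=False q=False (r & q)=False r=True ((p & s) & (s U q))=False (p & s)=True p=True s=True (s U q)=False

Answer: false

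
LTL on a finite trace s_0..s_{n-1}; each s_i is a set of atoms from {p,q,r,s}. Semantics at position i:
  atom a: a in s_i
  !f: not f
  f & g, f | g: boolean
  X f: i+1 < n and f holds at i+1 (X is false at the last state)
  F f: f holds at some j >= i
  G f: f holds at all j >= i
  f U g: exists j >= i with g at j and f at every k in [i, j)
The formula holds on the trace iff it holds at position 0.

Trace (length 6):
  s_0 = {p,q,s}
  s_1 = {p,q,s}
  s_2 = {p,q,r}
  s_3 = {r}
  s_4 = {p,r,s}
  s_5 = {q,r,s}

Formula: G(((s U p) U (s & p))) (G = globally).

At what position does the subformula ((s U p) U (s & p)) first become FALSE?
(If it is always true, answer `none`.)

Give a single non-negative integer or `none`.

Answer: 2

Derivation:
s_0={p,q,s}: ((s U p) U (s & p))=True (s U p)=True s=True p=True (s & p)=True
s_1={p,q,s}: ((s U p) U (s & p))=True (s U p)=True s=True p=True (s & p)=True
s_2={p,q,r}: ((s U p) U (s & p))=False (s U p)=True s=False p=True (s & p)=False
s_3={r}: ((s U p) U (s & p))=False (s U p)=False s=False p=False (s & p)=False
s_4={p,r,s}: ((s U p) U (s & p))=True (s U p)=True s=True p=True (s & p)=True
s_5={q,r,s}: ((s U p) U (s & p))=False (s U p)=False s=True p=False (s & p)=False
G(((s U p) U (s & p))) holds globally = False
First violation at position 2.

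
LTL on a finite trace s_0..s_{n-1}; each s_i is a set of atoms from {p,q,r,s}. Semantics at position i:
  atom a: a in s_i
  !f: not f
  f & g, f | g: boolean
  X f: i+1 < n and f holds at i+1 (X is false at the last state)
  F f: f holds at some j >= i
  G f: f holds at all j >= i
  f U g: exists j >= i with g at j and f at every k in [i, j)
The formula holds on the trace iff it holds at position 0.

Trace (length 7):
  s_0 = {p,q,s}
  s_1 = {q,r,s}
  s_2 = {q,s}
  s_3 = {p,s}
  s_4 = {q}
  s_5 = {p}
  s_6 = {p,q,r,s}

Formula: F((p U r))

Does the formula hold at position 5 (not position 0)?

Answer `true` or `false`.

s_0={p,q,s}: F((p U r))=True (p U r)=True p=True r=False
s_1={q,r,s}: F((p U r))=True (p U r)=True p=False r=True
s_2={q,s}: F((p U r))=True (p U r)=False p=False r=False
s_3={p,s}: F((p U r))=True (p U r)=False p=True r=False
s_4={q}: F((p U r))=True (p U r)=False p=False r=False
s_5={p}: F((p U r))=True (p U r)=True p=True r=False
s_6={p,q,r,s}: F((p U r))=True (p U r)=True p=True r=True
Evaluating at position 5: result = True

Answer: true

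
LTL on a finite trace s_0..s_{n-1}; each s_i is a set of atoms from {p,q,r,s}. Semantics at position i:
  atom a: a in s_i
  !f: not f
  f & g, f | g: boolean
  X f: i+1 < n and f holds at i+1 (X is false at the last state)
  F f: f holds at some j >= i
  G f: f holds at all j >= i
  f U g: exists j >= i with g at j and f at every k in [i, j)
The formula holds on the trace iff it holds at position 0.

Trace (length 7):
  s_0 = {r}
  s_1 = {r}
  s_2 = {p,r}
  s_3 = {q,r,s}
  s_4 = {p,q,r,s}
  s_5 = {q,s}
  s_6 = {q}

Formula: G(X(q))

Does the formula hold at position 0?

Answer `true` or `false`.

Answer: false

Derivation:
s_0={r}: G(X(q))=False X(q)=False q=False
s_1={r}: G(X(q))=False X(q)=False q=False
s_2={p,r}: G(X(q))=False X(q)=True q=False
s_3={q,r,s}: G(X(q))=False X(q)=True q=True
s_4={p,q,r,s}: G(X(q))=False X(q)=True q=True
s_5={q,s}: G(X(q))=False X(q)=True q=True
s_6={q}: G(X(q))=False X(q)=False q=True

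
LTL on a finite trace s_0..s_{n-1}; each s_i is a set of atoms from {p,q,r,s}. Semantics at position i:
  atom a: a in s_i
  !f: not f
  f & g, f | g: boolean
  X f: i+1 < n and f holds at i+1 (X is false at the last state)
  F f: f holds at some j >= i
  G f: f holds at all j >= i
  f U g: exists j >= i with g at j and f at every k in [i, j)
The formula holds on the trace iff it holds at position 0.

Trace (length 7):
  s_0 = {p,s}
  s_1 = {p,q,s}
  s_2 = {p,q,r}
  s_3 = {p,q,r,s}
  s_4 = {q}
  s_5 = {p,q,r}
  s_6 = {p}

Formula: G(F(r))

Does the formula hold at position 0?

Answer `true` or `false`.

s_0={p,s}: G(F(r))=False F(r)=True r=False
s_1={p,q,s}: G(F(r))=False F(r)=True r=False
s_2={p,q,r}: G(F(r))=False F(r)=True r=True
s_3={p,q,r,s}: G(F(r))=False F(r)=True r=True
s_4={q}: G(F(r))=False F(r)=True r=False
s_5={p,q,r}: G(F(r))=False F(r)=True r=True
s_6={p}: G(F(r))=False F(r)=False r=False

Answer: false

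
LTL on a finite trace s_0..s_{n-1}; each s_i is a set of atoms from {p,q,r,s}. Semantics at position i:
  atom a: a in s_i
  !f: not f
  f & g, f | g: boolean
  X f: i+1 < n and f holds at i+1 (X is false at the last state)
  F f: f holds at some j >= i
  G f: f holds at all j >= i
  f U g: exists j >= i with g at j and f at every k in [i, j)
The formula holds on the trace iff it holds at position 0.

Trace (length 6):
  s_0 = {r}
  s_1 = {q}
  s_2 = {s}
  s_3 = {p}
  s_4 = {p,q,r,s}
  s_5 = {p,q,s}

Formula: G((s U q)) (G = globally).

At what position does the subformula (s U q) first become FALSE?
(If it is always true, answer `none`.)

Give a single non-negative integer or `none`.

s_0={r}: (s U q)=False s=False q=False
s_1={q}: (s U q)=True s=False q=True
s_2={s}: (s U q)=False s=True q=False
s_3={p}: (s U q)=False s=False q=False
s_4={p,q,r,s}: (s U q)=True s=True q=True
s_5={p,q,s}: (s U q)=True s=True q=True
G((s U q)) holds globally = False
First violation at position 0.

Answer: 0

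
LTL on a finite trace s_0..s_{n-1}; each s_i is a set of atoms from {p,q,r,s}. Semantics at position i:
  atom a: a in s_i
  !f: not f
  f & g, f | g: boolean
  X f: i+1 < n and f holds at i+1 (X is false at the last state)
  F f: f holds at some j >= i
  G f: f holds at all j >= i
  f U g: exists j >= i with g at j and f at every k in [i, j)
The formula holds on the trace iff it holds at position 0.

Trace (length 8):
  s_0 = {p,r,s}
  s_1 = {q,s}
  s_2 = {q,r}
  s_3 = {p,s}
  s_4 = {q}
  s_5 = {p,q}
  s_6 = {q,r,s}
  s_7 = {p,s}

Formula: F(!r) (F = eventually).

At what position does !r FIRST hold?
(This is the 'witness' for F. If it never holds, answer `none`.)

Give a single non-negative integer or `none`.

Answer: 1

Derivation:
s_0={p,r,s}: !r=False r=True
s_1={q,s}: !r=True r=False
s_2={q,r}: !r=False r=True
s_3={p,s}: !r=True r=False
s_4={q}: !r=True r=False
s_5={p,q}: !r=True r=False
s_6={q,r,s}: !r=False r=True
s_7={p,s}: !r=True r=False
F(!r) holds; first witness at position 1.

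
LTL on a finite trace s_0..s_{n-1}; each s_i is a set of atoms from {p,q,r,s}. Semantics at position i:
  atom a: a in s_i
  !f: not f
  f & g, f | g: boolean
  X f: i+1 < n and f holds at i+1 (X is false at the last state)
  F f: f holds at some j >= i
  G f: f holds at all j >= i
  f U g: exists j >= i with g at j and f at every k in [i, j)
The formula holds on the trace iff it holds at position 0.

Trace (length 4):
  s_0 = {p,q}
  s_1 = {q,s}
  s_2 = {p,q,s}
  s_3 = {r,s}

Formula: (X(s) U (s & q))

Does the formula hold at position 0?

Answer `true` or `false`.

Answer: true

Derivation:
s_0={p,q}: (X(s) U (s & q))=True X(s)=True s=False (s & q)=False q=True
s_1={q,s}: (X(s) U (s & q))=True X(s)=True s=True (s & q)=True q=True
s_2={p,q,s}: (X(s) U (s & q))=True X(s)=True s=True (s & q)=True q=True
s_3={r,s}: (X(s) U (s & q))=False X(s)=False s=True (s & q)=False q=False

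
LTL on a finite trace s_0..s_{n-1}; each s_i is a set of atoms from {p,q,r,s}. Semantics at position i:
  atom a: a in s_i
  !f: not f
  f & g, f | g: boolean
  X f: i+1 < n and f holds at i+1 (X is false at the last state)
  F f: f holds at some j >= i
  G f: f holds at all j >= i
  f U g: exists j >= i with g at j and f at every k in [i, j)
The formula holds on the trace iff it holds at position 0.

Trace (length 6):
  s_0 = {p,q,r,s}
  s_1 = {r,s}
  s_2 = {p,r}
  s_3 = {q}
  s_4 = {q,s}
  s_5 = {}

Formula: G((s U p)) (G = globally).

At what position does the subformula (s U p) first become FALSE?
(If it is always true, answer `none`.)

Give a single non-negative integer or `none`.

s_0={p,q,r,s}: (s U p)=True s=True p=True
s_1={r,s}: (s U p)=True s=True p=False
s_2={p,r}: (s U p)=True s=False p=True
s_3={q}: (s U p)=False s=False p=False
s_4={q,s}: (s U p)=False s=True p=False
s_5={}: (s U p)=False s=False p=False
G((s U p)) holds globally = False
First violation at position 3.

Answer: 3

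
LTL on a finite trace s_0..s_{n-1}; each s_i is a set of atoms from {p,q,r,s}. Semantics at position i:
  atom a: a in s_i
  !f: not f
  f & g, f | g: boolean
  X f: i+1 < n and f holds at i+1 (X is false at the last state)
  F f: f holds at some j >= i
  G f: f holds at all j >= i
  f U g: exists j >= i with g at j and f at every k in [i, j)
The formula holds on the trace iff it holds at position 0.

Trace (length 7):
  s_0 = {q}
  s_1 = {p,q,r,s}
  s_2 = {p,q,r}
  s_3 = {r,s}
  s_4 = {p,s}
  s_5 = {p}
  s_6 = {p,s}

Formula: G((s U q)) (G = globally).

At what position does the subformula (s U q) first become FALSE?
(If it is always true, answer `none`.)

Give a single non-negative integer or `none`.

Answer: 3

Derivation:
s_0={q}: (s U q)=True s=False q=True
s_1={p,q,r,s}: (s U q)=True s=True q=True
s_2={p,q,r}: (s U q)=True s=False q=True
s_3={r,s}: (s U q)=False s=True q=False
s_4={p,s}: (s U q)=False s=True q=False
s_5={p}: (s U q)=False s=False q=False
s_6={p,s}: (s U q)=False s=True q=False
G((s U q)) holds globally = False
First violation at position 3.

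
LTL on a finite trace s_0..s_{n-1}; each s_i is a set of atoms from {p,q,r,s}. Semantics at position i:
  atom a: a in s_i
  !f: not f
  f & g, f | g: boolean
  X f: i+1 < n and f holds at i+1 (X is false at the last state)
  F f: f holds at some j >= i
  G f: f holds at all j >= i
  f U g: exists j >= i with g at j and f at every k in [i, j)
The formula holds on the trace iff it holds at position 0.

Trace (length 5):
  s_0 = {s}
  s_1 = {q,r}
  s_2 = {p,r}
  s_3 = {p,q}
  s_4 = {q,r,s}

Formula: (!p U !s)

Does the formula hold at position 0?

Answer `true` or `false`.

Answer: true

Derivation:
s_0={s}: (!p U !s)=True !p=True p=False !s=False s=True
s_1={q,r}: (!p U !s)=True !p=True p=False !s=True s=False
s_2={p,r}: (!p U !s)=True !p=False p=True !s=True s=False
s_3={p,q}: (!p U !s)=True !p=False p=True !s=True s=False
s_4={q,r,s}: (!p U !s)=False !p=True p=False !s=False s=True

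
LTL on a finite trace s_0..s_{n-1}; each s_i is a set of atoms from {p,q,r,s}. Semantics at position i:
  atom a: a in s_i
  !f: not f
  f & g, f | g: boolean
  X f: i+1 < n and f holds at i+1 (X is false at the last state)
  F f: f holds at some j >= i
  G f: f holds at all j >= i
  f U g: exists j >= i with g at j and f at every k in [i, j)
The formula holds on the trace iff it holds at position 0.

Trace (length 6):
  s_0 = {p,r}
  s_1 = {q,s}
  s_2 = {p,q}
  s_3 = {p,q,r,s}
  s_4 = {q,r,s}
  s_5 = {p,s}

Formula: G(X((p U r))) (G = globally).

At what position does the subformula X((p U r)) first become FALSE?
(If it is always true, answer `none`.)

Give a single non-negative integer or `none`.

Answer: 0

Derivation:
s_0={p,r}: X((p U r))=False (p U r)=True p=True r=True
s_1={q,s}: X((p U r))=True (p U r)=False p=False r=False
s_2={p,q}: X((p U r))=True (p U r)=True p=True r=False
s_3={p,q,r,s}: X((p U r))=True (p U r)=True p=True r=True
s_4={q,r,s}: X((p U r))=False (p U r)=True p=False r=True
s_5={p,s}: X((p U r))=False (p U r)=False p=True r=False
G(X((p U r))) holds globally = False
First violation at position 0.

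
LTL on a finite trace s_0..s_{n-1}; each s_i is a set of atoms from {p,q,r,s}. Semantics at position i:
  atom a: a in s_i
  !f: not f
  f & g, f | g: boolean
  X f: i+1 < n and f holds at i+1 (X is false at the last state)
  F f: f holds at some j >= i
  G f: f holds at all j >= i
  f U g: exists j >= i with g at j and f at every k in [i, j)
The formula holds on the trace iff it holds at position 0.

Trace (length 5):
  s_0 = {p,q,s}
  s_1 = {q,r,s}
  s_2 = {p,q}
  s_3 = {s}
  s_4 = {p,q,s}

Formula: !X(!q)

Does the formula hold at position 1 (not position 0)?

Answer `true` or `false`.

Answer: true

Derivation:
s_0={p,q,s}: !X(!q)=True X(!q)=False !q=False q=True
s_1={q,r,s}: !X(!q)=True X(!q)=False !q=False q=True
s_2={p,q}: !X(!q)=False X(!q)=True !q=False q=True
s_3={s}: !X(!q)=True X(!q)=False !q=True q=False
s_4={p,q,s}: !X(!q)=True X(!q)=False !q=False q=True
Evaluating at position 1: result = True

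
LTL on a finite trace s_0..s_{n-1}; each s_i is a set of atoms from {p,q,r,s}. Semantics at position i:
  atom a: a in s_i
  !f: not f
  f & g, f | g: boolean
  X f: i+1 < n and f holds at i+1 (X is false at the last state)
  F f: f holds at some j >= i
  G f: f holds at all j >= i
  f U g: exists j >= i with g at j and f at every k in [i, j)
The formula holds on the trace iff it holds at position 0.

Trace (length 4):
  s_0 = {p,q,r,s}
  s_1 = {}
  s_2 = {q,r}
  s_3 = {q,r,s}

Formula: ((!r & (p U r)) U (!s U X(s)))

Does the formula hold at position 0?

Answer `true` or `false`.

s_0={p,q,r,s}: ((!r & (p U r)) U (!s U X(s)))=False (!r & (p U r))=False !r=False r=True (p U r)=True p=True (!s U X(s))=False !s=False s=True X(s)=False
s_1={}: ((!r & (p U r)) U (!s U X(s)))=True (!r & (p U r))=False !r=True r=False (p U r)=False p=False (!s U X(s))=True !s=True s=False X(s)=False
s_2={q,r}: ((!r & (p U r)) U (!s U X(s)))=True (!r & (p U r))=False !r=False r=True (p U r)=True p=False (!s U X(s))=True !s=True s=False X(s)=True
s_3={q,r,s}: ((!r & (p U r)) U (!s U X(s)))=False (!r & (p U r))=False !r=False r=True (p U r)=True p=False (!s U X(s))=False !s=False s=True X(s)=False

Answer: false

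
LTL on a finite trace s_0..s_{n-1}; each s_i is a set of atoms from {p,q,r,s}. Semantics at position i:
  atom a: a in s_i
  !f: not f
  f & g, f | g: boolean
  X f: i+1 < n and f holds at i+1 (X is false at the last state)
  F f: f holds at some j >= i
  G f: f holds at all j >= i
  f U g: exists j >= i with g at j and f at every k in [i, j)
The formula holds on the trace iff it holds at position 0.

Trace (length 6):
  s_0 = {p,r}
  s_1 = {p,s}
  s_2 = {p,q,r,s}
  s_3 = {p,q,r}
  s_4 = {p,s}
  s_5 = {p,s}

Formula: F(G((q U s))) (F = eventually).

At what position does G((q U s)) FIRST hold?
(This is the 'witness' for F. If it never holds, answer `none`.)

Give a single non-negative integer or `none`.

s_0={p,r}: G((q U s))=False (q U s)=False q=False s=False
s_1={p,s}: G((q U s))=True (q U s)=True q=False s=True
s_2={p,q,r,s}: G((q U s))=True (q U s)=True q=True s=True
s_3={p,q,r}: G((q U s))=True (q U s)=True q=True s=False
s_4={p,s}: G((q U s))=True (q U s)=True q=False s=True
s_5={p,s}: G((q U s))=True (q U s)=True q=False s=True
F(G((q U s))) holds; first witness at position 1.

Answer: 1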